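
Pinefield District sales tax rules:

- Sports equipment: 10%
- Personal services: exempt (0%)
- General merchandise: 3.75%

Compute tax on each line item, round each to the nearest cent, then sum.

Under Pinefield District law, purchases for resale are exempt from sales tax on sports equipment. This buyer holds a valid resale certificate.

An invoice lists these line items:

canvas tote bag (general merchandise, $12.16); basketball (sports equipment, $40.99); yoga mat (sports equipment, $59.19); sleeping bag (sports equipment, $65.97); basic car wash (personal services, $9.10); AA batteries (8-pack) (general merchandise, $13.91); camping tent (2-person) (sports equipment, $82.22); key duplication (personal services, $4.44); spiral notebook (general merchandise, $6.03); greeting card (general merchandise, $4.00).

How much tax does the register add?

$1.36

Canvas tote bag $12.16: general merchandise → 3.75% → $0.46
Basketball $40.99: sports equipment, buyer-exempt → 0% → $0.00
Yoga mat $59.19: sports equipment, buyer-exempt → 0% → $0.00
Sleeping bag $65.97: sports equipment, buyer-exempt → 0% → $0.00
Basic car wash $9.10: personal services → 0% → $0.00
AA batteries (8-pack) $13.91: general merchandise → 3.75% → $0.52
Camping tent (2-person) $82.22: sports equipment, buyer-exempt → 0% → $0.00
Key duplication $4.44: personal services → 0% → $0.00
Spiral notebook $6.03: general merchandise → 3.75% → $0.23
Greeting card $4.00: general merchandise → 3.75% → $0.15
Total tax = $0.46 + $0.52 + $0.23 + $0.15 = $1.36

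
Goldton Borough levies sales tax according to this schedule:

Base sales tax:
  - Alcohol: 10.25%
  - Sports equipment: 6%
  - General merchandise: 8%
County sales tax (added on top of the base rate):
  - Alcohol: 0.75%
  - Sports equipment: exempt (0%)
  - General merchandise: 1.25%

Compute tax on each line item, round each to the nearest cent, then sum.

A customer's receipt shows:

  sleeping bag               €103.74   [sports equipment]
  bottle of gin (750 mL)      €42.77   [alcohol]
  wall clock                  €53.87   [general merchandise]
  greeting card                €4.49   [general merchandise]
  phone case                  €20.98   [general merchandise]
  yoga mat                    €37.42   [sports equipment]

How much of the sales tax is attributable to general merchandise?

Wall clock €53.87: general merchandise → 8% + 1.25% county = 9.25% → €4.98
Greeting card €4.49: general merchandise → 8% + 1.25% county = 9.25% → €0.42
Phone case €20.98: general merchandise → 8% + 1.25% county = 9.25% → €1.94
Tax on general merchandise = €4.98 + €0.42 + €1.94 = €7.34

€7.34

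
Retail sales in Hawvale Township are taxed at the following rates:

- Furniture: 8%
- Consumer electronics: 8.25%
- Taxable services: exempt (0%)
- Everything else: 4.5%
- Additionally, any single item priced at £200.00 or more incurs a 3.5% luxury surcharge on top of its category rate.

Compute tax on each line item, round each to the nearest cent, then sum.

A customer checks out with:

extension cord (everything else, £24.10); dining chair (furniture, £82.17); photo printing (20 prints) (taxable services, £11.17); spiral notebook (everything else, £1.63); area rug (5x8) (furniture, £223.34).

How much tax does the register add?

Extension cord £24.10: everything else → 4.5% → £1.08
Dining chair £82.17: furniture → 8% → £6.57
Photo printing (20 prints) £11.17: taxable services → 0% → £0.00
Spiral notebook £1.63: everything else → 4.5% → £0.07
Area rug (5x8) £223.34: furniture → 8% + 3.5% surcharge = 11.5% → £25.68
Total tax = £1.08 + £6.57 + £0.07 + £25.68 = £33.40

£33.40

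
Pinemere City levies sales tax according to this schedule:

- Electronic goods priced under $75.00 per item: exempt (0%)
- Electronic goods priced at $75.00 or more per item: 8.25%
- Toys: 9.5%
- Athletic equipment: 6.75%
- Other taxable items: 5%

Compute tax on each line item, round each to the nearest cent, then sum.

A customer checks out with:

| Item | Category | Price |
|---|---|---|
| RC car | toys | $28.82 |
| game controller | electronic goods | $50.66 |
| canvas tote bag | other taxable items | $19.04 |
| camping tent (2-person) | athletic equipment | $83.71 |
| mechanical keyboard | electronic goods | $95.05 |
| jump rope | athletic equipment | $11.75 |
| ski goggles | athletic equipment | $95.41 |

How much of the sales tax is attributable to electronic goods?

$7.84

Game controller $50.66: electronic goods, under $75.00 → 0% → $0.00
Mechanical keyboard $95.05: electronic goods, $75.00 or more → 8.25% → $7.84
Tax on electronic goods = $0.00 + $7.84 = $7.84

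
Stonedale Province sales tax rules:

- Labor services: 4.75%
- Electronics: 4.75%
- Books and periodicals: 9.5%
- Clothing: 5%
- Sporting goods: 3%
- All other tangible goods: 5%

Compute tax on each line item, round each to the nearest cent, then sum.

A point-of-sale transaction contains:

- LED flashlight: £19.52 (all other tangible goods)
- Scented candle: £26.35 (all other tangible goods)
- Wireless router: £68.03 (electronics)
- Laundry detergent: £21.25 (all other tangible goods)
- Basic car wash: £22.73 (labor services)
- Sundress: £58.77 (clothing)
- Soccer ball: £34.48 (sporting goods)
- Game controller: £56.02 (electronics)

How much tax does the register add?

LED flashlight £19.52: all other tangible goods → 5% → £0.98
Scented candle £26.35: all other tangible goods → 5% → £1.32
Wireless router £68.03: electronics → 4.75% → £3.23
Laundry detergent £21.25: all other tangible goods → 5% → £1.06
Basic car wash £22.73: labor services → 4.75% → £1.08
Sundress £58.77: clothing → 5% → £2.94
Soccer ball £34.48: sporting goods → 3% → £1.03
Game controller £56.02: electronics → 4.75% → £2.66
Total tax = £0.98 + £1.32 + £3.23 + £1.06 + £1.08 + £2.94 + £1.03 + £2.66 = £14.30

£14.30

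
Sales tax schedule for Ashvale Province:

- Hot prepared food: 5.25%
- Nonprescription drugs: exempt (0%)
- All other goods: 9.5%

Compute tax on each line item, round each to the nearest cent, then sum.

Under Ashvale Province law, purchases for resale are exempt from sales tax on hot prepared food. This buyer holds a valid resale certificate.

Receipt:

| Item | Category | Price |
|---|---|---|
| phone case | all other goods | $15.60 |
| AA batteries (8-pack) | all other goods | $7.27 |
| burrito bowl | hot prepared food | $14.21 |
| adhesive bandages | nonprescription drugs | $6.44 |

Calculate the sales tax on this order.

Phone case $15.60: all other goods → 9.5% → $1.48
AA batteries (8-pack) $7.27: all other goods → 9.5% → $0.69
Burrito bowl $14.21: hot prepared food, buyer-exempt → 0% → $0.00
Adhesive bandages $6.44: nonprescription drugs → 0% → $0.00
Total tax = $1.48 + $0.69 = $2.17

$2.17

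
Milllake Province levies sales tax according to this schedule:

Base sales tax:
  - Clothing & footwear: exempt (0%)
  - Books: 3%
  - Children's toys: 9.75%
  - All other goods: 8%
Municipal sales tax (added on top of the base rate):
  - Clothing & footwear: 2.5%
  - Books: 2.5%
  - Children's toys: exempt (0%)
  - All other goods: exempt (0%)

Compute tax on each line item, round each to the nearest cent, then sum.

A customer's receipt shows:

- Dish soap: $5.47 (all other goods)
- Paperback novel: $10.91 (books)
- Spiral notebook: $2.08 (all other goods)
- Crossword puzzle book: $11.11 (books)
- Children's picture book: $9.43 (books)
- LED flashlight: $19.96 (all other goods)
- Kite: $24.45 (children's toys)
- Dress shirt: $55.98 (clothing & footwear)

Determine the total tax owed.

Dish soap $5.47: all other goods → 8% + 0% municipal = 8% → $0.44
Paperback novel $10.91: books → 3% + 2.5% municipal = 5.5% → $0.60
Spiral notebook $2.08: all other goods → 8% + 0% municipal = 8% → $0.17
Crossword puzzle book $11.11: books → 3% + 2.5% municipal = 5.5% → $0.61
Children's picture book $9.43: books → 3% + 2.5% municipal = 5.5% → $0.52
LED flashlight $19.96: all other goods → 8% + 0% municipal = 8% → $1.60
Kite $24.45: children's toys → 9.75% + 0% municipal = 9.75% → $2.38
Dress shirt $55.98: clothing & footwear → 0% + 2.5% municipal = 2.5% → $1.40
Total tax = $0.44 + $0.60 + $0.17 + $0.61 + $0.52 + $1.60 + $2.38 + $1.40 = $7.72

$7.72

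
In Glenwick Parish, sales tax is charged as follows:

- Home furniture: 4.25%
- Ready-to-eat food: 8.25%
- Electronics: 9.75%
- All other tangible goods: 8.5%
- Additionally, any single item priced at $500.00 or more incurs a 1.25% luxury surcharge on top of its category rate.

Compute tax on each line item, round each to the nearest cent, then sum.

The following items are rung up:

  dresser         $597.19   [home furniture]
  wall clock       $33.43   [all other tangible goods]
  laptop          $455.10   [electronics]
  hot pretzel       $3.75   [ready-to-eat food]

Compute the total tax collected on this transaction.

$80.37

Dresser $597.19: home furniture → 4.25% + 1.25% surcharge = 5.5% → $32.85
Wall clock $33.43: all other tangible goods → 8.5% → $2.84
Laptop $455.10: electronics → 9.75% → $44.37
Hot pretzel $3.75: ready-to-eat food → 8.25% → $0.31
Total tax = $32.85 + $2.84 + $44.37 + $0.31 = $80.37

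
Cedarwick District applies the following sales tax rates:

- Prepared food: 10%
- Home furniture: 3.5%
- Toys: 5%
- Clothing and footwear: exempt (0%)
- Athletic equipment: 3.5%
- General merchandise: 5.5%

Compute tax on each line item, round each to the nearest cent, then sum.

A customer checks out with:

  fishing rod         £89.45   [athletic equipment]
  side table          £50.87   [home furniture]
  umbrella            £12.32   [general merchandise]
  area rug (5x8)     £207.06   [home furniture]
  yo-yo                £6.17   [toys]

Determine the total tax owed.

£13.15

Fishing rod £89.45: athletic equipment → 3.5% → £3.13
Side table £50.87: home furniture → 3.5% → £1.78
Umbrella £12.32: general merchandise → 5.5% → £0.68
Area rug (5x8) £207.06: home furniture → 3.5% → £7.25
Yo-yo £6.17: toys → 5% → £0.31
Total tax = £3.13 + £1.78 + £0.68 + £7.25 + £0.31 = £13.15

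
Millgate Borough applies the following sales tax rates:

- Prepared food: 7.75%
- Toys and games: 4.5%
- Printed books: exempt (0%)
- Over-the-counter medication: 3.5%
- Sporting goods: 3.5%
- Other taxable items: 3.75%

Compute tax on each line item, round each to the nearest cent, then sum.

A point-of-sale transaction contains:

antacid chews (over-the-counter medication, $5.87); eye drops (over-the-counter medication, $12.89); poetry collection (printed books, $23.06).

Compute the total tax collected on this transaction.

$0.66

Antacid chews $5.87: over-the-counter medication → 3.5% → $0.21
Eye drops $12.89: over-the-counter medication → 3.5% → $0.45
Poetry collection $23.06: printed books → 0% → $0.00
Total tax = $0.21 + $0.45 = $0.66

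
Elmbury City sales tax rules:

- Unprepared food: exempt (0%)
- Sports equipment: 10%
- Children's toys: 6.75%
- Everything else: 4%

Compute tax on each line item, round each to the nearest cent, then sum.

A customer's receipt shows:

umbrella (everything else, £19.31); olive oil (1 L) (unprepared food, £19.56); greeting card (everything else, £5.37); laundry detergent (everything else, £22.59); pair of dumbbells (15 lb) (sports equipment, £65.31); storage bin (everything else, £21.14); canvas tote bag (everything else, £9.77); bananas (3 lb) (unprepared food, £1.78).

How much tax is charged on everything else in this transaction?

Umbrella £19.31: everything else → 4% → £0.77
Greeting card £5.37: everything else → 4% → £0.21
Laundry detergent £22.59: everything else → 4% → £0.90
Storage bin £21.14: everything else → 4% → £0.85
Canvas tote bag £9.77: everything else → 4% → £0.39
Tax on everything else = £0.77 + £0.21 + £0.90 + £0.85 + £0.39 = £3.12

£3.12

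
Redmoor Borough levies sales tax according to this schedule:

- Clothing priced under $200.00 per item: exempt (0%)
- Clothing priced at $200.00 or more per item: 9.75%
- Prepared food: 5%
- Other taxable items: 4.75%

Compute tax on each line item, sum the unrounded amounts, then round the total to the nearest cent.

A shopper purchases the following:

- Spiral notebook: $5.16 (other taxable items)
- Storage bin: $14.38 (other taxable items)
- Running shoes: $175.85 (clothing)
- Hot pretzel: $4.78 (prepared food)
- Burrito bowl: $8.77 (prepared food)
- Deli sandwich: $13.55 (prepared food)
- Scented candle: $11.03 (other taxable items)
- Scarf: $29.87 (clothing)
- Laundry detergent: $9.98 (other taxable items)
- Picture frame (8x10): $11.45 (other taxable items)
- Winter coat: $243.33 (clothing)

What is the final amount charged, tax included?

$555.70

Spiral notebook $5.16: other taxable items → 4.75% → $0.2451
Storage bin $14.38: other taxable items → 4.75% → $0.68305
Running shoes $175.85: clothing, under $200.00 → 0% → $0.00
Hot pretzel $4.78: prepared food → 5% → $0.239
Burrito bowl $8.77: prepared food → 5% → $0.4385
Deli sandwich $13.55: prepared food → 5% → $0.6775
Scented candle $11.03: other taxable items → 4.75% → $0.523925
Scarf $29.87: clothing, under $200.00 → 0% → $0.00
Laundry detergent $9.98: other taxable items → 4.75% → $0.47405
Picture frame (8x10) $11.45: other taxable items → 4.75% → $0.543875
Winter coat $243.33: clothing, $200.00 or more → 9.75% → $23.724675
Subtotal = $528.15; unrounded tax = $27.549675 → $27.55; total due = $555.70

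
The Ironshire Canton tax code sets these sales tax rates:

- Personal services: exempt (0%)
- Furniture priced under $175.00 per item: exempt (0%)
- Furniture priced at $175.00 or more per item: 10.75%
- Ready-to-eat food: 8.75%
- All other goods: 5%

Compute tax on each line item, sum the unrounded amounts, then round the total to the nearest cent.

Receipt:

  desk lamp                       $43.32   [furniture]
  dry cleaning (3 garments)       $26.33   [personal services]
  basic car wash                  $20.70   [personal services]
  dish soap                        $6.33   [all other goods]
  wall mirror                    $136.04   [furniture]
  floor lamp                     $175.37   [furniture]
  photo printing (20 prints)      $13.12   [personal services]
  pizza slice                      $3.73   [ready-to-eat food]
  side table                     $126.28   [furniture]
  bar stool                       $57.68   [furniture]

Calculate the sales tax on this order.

Desk lamp $43.32: furniture, under $175.00 → 0% → $0.00
Dry cleaning (3 garments) $26.33: personal services → 0% → $0.00
Basic car wash $20.70: personal services → 0% → $0.00
Dish soap $6.33: all other goods → 5% → $0.3165
Wall mirror $136.04: furniture, under $175.00 → 0% → $0.00
Floor lamp $175.37: furniture, $175.00 or more → 10.75% → $18.852275
Photo printing (20 prints) $13.12: personal services → 0% → $0.00
Pizza slice $3.73: ready-to-eat food → 8.75% → $0.326375
Side table $126.28: furniture, under $175.00 → 0% → $0.00
Bar stool $57.68: furniture, under $175.00 → 0% → $0.00
Unrounded tax sum = $19.49515 → $19.50

$19.50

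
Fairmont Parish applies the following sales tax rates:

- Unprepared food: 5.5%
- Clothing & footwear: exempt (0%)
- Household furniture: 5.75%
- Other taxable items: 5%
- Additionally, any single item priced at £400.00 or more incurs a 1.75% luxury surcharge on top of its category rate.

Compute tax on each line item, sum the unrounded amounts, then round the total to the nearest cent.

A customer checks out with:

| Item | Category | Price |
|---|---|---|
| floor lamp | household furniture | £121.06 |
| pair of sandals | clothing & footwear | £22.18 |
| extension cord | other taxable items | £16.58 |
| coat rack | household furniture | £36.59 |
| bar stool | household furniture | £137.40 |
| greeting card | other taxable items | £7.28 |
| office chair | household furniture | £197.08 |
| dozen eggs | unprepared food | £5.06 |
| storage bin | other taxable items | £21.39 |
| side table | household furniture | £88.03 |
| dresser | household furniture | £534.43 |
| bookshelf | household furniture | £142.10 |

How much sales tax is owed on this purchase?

£84.15

Floor lamp £121.06: household furniture → 5.75% → £6.96095
Pair of sandals £22.18: clothing & footwear → 0% → £0.00
Extension cord £16.58: other taxable items → 5% → £0.829
Coat rack £36.59: household furniture → 5.75% → £2.103925
Bar stool £137.40: household furniture → 5.75% → £7.9005
Greeting card £7.28: other taxable items → 5% → £0.364
Office chair £197.08: household furniture → 5.75% → £11.3321
Dozen eggs £5.06: unprepared food → 5.5% → £0.2783
Storage bin £21.39: other taxable items → 5% → £1.0695
Side table £88.03: household furniture → 5.75% → £5.061725
Dresser £534.43: household furniture → 5.75% + 1.75% surcharge = 7.5% → £40.08225
Bookshelf £142.10: household furniture → 5.75% → £8.17075
Unrounded tax sum = £84.153 → £84.15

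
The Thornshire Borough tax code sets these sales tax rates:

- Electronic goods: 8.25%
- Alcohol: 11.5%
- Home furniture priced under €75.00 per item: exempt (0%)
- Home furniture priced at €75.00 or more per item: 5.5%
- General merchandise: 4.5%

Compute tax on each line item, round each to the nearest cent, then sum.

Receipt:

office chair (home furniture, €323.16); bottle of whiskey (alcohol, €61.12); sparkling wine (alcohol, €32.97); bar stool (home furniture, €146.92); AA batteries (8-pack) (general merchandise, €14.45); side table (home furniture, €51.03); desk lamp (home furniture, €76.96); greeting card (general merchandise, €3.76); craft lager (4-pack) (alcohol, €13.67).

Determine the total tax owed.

€43.29

Office chair €323.16: home furniture, €75.00 or more → 5.5% → €17.77
Bottle of whiskey €61.12: alcohol → 11.5% → €7.03
Sparkling wine €32.97: alcohol → 11.5% → €3.79
Bar stool €146.92: home furniture, €75.00 or more → 5.5% → €8.08
AA batteries (8-pack) €14.45: general merchandise → 4.5% → €0.65
Side table €51.03: home furniture, under €75.00 → 0% → €0.00
Desk lamp €76.96: home furniture, €75.00 or more → 5.5% → €4.23
Greeting card €3.76: general merchandise → 4.5% → €0.17
Craft lager (4-pack) €13.67: alcohol → 11.5% → €1.57
Total tax = €17.77 + €7.03 + €3.79 + €8.08 + €0.65 + €4.23 + €0.17 + €1.57 = €43.29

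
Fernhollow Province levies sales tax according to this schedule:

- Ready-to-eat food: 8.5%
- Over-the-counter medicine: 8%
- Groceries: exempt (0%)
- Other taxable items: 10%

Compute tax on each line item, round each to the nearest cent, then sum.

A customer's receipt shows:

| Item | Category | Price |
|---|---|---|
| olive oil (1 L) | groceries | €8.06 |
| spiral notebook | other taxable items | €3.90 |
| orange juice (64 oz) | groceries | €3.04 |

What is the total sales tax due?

€0.39

Olive oil (1 L) €8.06: groceries → 0% → €0.00
Spiral notebook €3.90: other taxable items → 10% → €0.39
Orange juice (64 oz) €3.04: groceries → 0% → €0.00
Total tax = €0.39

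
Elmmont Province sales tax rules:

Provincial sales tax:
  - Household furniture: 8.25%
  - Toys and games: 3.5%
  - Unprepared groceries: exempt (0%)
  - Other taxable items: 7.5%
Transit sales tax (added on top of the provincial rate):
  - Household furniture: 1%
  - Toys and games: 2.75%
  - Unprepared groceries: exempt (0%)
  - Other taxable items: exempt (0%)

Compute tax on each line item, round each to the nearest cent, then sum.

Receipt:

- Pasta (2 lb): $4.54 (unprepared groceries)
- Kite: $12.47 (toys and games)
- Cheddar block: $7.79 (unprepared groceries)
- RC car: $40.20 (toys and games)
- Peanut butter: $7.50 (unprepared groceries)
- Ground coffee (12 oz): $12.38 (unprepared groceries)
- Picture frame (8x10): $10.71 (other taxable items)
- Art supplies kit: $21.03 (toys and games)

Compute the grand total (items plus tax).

Pasta (2 lb) $4.54: unprepared groceries → 0% + 0% transit = 0% → $0.00
Kite $12.47: toys and games → 3.5% + 2.75% transit = 6.25% → $0.78
Cheddar block $7.79: unprepared groceries → 0% + 0% transit = 0% → $0.00
RC car $40.20: toys and games → 3.5% + 2.75% transit = 6.25% → $2.51
Peanut butter $7.50: unprepared groceries → 0% + 0% transit = 0% → $0.00
Ground coffee (12 oz) $12.38: unprepared groceries → 0% + 0% transit = 0% → $0.00
Picture frame (8x10) $10.71: other taxable items → 7.5% + 0% transit = 7.5% → $0.80
Art supplies kit $21.03: toys and games → 3.5% + 2.75% transit = 6.25% → $1.31
Subtotal = $116.62; tax = $5.40; total due = $122.02

$122.02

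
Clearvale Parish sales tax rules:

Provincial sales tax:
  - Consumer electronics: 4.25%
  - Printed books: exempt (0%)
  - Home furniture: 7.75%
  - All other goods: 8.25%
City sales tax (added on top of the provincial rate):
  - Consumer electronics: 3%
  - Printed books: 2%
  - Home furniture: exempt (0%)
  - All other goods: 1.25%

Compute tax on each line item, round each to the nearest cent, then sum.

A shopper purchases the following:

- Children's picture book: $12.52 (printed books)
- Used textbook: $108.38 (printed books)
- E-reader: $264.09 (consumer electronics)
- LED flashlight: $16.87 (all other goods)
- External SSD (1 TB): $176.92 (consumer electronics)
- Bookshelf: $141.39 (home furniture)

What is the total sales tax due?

Children's picture book $12.52: printed books → 0% + 2% city = 2% → $0.25
Used textbook $108.38: printed books → 0% + 2% city = 2% → $2.17
E-reader $264.09: consumer electronics → 4.25% + 3% city = 7.25% → $19.15
LED flashlight $16.87: all other goods → 8.25% + 1.25% city = 9.5% → $1.60
External SSD (1 TB) $176.92: consumer electronics → 4.25% + 3% city = 7.25% → $12.83
Bookshelf $141.39: home furniture → 7.75% + 0% city = 7.75% → $10.96
Total tax = $0.25 + $2.17 + $19.15 + $1.60 + $12.83 + $10.96 = $46.96

$46.96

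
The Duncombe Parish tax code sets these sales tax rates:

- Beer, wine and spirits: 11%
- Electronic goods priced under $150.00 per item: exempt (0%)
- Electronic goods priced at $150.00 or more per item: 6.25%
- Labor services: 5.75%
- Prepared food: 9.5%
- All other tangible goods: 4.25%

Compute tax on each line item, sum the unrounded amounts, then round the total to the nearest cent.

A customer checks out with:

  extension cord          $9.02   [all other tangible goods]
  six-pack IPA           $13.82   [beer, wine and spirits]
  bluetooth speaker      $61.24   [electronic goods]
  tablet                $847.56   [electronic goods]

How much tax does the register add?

$54.88

Extension cord $9.02: all other tangible goods → 4.25% → $0.38335
Six-pack IPA $13.82: beer, wine and spirits → 11% → $1.5202
Bluetooth speaker $61.24: electronic goods, under $150.00 → 0% → $0.00
Tablet $847.56: electronic goods, $150.00 or more → 6.25% → $52.9725
Unrounded tax sum = $54.87605 → $54.88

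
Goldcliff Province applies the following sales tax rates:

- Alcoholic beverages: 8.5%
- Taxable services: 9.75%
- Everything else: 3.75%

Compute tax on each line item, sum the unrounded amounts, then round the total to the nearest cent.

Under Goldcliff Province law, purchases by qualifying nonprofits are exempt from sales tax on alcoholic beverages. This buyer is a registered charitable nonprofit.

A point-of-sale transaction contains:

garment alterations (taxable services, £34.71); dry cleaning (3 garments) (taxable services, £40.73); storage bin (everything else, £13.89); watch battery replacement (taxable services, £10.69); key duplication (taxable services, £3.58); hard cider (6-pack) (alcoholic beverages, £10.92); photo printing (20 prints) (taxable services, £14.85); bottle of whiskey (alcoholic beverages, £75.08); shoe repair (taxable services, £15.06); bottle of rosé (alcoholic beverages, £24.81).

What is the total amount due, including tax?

£256.50

Garment alterations £34.71: taxable services → 9.75% → £3.384225
Dry cleaning (3 garments) £40.73: taxable services → 9.75% → £3.971175
Storage bin £13.89: everything else → 3.75% → £0.520875
Watch battery replacement £10.69: taxable services → 9.75% → £1.042275
Key duplication £3.58: taxable services → 9.75% → £0.34905
Hard cider (6-pack) £10.92: alcoholic beverages, buyer-exempt → 0% → £0.00
Photo printing (20 prints) £14.85: taxable services → 9.75% → £1.447875
Bottle of whiskey £75.08: alcoholic beverages, buyer-exempt → 0% → £0.00
Shoe repair £15.06: taxable services → 9.75% → £1.46835
Bottle of rosé £24.81: alcoholic beverages, buyer-exempt → 0% → £0.00
Subtotal = £244.32; unrounded tax = £12.183825 → £12.18; total due = £256.50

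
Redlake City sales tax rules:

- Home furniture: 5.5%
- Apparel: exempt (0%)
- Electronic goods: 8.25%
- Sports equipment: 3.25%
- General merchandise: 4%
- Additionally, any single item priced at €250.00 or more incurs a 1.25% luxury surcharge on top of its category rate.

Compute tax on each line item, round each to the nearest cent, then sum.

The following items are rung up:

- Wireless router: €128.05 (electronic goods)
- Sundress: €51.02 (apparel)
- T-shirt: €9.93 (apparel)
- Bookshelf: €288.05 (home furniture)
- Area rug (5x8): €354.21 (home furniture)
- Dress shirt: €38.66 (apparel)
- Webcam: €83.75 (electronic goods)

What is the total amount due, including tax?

Wireless router €128.05: electronic goods → 8.25% → €10.56
Sundress €51.02: apparel → 0% → €0.00
T-shirt €9.93: apparel → 0% → €0.00
Bookshelf €288.05: home furniture → 5.5% + 1.25% surcharge = 6.75% → €19.44
Area rug (5x8) €354.21: home furniture → 5.5% + 1.25% surcharge = 6.75% → €23.91
Dress shirt €38.66: apparel → 0% → €0.00
Webcam €83.75: electronic goods → 8.25% → €6.91
Subtotal = €953.67; tax = €60.82; total due = €1014.49

€1014.49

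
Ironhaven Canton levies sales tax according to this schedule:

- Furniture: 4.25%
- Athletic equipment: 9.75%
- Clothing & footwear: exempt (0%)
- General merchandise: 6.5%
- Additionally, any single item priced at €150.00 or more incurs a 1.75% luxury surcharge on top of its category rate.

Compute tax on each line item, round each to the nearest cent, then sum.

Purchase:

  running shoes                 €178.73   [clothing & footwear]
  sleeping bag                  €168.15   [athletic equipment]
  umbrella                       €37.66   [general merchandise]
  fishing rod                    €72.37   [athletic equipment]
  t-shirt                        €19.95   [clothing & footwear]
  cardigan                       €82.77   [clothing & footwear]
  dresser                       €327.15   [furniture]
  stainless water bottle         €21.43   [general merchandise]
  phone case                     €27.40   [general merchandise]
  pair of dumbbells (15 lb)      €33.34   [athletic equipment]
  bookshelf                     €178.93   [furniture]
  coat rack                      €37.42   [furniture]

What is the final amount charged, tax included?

Running shoes €178.73: clothing & footwear → 0% + 1.75% surcharge = 1.75% → €3.13
Sleeping bag €168.15: athletic equipment → 9.75% + 1.75% surcharge = 11.5% → €19.34
Umbrella €37.66: general merchandise → 6.5% → €2.45
Fishing rod €72.37: athletic equipment → 9.75% → €7.06
T-shirt €19.95: clothing & footwear → 0% → €0.00
Cardigan €82.77: clothing & footwear → 0% → €0.00
Dresser €327.15: furniture → 4.25% + 1.75% surcharge = 6% → €19.63
Stainless water bottle €21.43: general merchandise → 6.5% → €1.39
Phone case €27.40: general merchandise → 6.5% → €1.78
Pair of dumbbells (15 lb) €33.34: athletic equipment → 9.75% → €3.25
Bookshelf €178.93: furniture → 4.25% + 1.75% surcharge = 6% → €10.74
Coat rack €37.42: furniture → 4.25% → €1.59
Subtotal = €1185.30; tax = €70.36; total due = €1255.66

€1255.66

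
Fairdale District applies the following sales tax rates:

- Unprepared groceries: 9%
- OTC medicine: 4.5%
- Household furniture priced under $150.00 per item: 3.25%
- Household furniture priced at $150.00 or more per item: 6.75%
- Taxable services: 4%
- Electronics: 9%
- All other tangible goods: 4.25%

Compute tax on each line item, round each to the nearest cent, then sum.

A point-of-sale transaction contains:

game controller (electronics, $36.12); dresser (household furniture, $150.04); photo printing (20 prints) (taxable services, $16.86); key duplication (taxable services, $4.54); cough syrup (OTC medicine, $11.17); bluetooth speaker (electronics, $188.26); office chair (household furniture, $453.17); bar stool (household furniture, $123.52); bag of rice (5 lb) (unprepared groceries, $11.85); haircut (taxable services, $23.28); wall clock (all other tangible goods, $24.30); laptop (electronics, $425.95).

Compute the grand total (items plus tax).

Game controller $36.12: electronics → 9% → $3.25
Dresser $150.04: household furniture, $150.00 or more → 6.75% → $10.13
Photo printing (20 prints) $16.86: taxable services → 4% → $0.67
Key duplication $4.54: taxable services → 4% → $0.18
Cough syrup $11.17: OTC medicine → 4.5% → $0.50
Bluetooth speaker $188.26: electronics → 9% → $16.94
Office chair $453.17: household furniture, $150.00 or more → 6.75% → $30.59
Bar stool $123.52: household furniture, under $150.00 → 3.25% → $4.01
Bag of rice (5 lb) $11.85: unprepared groceries → 9% → $1.07
Haircut $23.28: taxable services → 4% → $0.93
Wall clock $24.30: all other tangible goods → 4.25% → $1.03
Laptop $425.95: electronics → 9% → $38.34
Subtotal = $1469.06; tax = $107.64; total due = $1576.70

$1576.70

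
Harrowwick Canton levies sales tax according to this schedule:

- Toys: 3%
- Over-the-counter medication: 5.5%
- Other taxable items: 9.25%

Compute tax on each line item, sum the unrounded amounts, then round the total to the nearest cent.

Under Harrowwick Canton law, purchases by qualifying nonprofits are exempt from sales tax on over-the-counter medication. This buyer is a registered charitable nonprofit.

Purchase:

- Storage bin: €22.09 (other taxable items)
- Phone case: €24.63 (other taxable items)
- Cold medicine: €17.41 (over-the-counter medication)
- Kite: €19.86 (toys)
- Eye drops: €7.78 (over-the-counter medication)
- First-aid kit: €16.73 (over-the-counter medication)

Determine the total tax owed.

Storage bin €22.09: other taxable items → 9.25% → €2.043325
Phone case €24.63: other taxable items → 9.25% → €2.278275
Cold medicine €17.41: over-the-counter medication, buyer-exempt → 0% → €0.00
Kite €19.86: toys → 3% → €0.5958
Eye drops €7.78: over-the-counter medication, buyer-exempt → 0% → €0.00
First-aid kit €16.73: over-the-counter medication, buyer-exempt → 0% → €0.00
Unrounded tax sum = €4.9174 → €4.92

€4.92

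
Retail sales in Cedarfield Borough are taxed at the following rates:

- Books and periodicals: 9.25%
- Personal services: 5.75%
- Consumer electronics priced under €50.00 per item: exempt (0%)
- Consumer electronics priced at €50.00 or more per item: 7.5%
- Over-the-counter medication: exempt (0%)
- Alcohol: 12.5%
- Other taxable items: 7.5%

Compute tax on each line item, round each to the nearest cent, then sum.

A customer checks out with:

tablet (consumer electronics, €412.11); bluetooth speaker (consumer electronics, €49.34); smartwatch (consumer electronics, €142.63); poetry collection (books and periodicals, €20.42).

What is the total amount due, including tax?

Tablet €412.11: consumer electronics, €50.00 or more → 7.5% → €30.91
Bluetooth speaker €49.34: consumer electronics, under €50.00 → 0% → €0.00
Smartwatch €142.63: consumer electronics, €50.00 or more → 7.5% → €10.70
Poetry collection €20.42: books and periodicals → 9.25% → €1.89
Subtotal = €624.50; tax = €43.50; total due = €668.00

€668.00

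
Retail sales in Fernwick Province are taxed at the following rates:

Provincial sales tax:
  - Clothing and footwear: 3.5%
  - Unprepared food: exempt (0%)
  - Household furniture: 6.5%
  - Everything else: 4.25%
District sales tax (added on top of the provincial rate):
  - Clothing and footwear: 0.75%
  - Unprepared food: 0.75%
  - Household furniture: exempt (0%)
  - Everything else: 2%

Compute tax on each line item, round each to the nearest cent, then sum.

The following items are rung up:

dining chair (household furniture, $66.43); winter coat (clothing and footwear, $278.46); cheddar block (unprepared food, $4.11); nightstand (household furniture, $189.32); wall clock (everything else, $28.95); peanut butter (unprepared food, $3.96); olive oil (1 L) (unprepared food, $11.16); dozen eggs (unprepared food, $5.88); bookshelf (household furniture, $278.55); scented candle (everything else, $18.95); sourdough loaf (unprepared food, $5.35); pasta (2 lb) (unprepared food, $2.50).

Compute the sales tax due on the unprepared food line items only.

Cheddar block $4.11: unprepared food → 0% + 0.75% district = 0.75% → $0.03
Peanut butter $3.96: unprepared food → 0% + 0.75% district = 0.75% → $0.03
Olive oil (1 L) $11.16: unprepared food → 0% + 0.75% district = 0.75% → $0.08
Dozen eggs $5.88: unprepared food → 0% + 0.75% district = 0.75% → $0.04
Sourdough loaf $5.35: unprepared food → 0% + 0.75% district = 0.75% → $0.04
Pasta (2 lb) $2.50: unprepared food → 0% + 0.75% district = 0.75% → $0.02
Tax on unprepared food = $0.03 + $0.03 + $0.08 + $0.04 + $0.04 + $0.02 = $0.24

$0.24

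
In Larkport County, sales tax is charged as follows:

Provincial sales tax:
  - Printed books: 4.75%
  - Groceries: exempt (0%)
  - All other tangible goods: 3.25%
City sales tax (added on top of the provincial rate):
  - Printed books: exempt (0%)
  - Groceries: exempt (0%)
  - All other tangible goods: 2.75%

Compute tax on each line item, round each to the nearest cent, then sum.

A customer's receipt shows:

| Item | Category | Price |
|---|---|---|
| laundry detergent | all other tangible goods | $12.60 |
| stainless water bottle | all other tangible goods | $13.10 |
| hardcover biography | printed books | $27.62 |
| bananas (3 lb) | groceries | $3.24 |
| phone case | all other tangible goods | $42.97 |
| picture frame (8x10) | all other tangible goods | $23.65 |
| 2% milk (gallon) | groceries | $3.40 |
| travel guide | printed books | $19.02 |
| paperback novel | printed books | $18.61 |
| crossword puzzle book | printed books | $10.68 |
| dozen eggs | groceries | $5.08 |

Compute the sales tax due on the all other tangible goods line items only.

$5.55

Laundry detergent $12.60: all other tangible goods → 3.25% + 2.75% city = 6% → $0.76
Stainless water bottle $13.10: all other tangible goods → 3.25% + 2.75% city = 6% → $0.79
Phone case $42.97: all other tangible goods → 3.25% + 2.75% city = 6% → $2.58
Picture frame (8x10) $23.65: all other tangible goods → 3.25% + 2.75% city = 6% → $1.42
Tax on all other tangible goods = $0.76 + $0.79 + $2.58 + $1.42 = $5.55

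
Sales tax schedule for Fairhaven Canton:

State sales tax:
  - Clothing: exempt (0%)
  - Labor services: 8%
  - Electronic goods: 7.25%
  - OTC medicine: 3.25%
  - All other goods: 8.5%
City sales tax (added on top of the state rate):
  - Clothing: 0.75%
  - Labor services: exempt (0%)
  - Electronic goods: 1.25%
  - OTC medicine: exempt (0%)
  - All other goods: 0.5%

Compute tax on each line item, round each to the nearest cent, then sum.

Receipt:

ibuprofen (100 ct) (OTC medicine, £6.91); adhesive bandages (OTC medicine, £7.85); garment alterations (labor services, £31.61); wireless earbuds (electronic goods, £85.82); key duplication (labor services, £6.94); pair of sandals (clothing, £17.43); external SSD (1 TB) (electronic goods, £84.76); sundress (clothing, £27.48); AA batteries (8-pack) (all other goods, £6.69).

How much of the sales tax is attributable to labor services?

£3.09

Garment alterations £31.61: labor services → 8% + 0% city = 8% → £2.53
Key duplication £6.94: labor services → 8% + 0% city = 8% → £0.56
Tax on labor services = £2.53 + £0.56 = £3.09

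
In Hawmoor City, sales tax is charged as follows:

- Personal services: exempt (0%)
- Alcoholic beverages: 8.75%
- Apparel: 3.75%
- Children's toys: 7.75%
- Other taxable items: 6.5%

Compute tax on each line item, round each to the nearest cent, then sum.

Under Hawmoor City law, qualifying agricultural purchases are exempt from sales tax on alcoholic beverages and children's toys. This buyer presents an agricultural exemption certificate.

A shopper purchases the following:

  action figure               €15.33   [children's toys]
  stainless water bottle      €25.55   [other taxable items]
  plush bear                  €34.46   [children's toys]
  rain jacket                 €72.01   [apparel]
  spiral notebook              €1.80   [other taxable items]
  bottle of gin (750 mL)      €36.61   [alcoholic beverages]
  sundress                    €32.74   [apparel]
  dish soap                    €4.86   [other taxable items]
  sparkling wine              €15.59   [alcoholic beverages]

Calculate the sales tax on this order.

€6.03

Action figure €15.33: children's toys, buyer-exempt → 0% → €0.00
Stainless water bottle €25.55: other taxable items → 6.5% → €1.66
Plush bear €34.46: children's toys, buyer-exempt → 0% → €0.00
Rain jacket €72.01: apparel → 3.75% → €2.70
Spiral notebook €1.80: other taxable items → 6.5% → €0.12
Bottle of gin (750 mL) €36.61: alcoholic beverages, buyer-exempt → 0% → €0.00
Sundress €32.74: apparel → 3.75% → €1.23
Dish soap €4.86: other taxable items → 6.5% → €0.32
Sparkling wine €15.59: alcoholic beverages, buyer-exempt → 0% → €0.00
Total tax = €1.66 + €2.70 + €0.12 + €1.23 + €0.32 = €6.03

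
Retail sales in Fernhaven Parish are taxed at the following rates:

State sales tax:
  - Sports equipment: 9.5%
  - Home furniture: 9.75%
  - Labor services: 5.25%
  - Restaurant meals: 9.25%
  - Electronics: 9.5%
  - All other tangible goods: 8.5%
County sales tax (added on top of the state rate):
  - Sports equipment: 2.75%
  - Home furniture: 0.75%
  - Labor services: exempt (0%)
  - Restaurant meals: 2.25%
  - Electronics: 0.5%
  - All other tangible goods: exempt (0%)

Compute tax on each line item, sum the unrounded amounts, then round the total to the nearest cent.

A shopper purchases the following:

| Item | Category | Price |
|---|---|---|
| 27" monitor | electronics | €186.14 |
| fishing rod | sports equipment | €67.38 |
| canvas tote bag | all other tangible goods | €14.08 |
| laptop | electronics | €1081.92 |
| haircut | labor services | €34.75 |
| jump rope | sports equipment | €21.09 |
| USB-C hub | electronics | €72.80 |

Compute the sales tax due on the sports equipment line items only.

€10.84

Fishing rod €67.38: sports equipment → 9.5% + 2.75% county = 12.25% → €8.25405
Jump rope €21.09: sports equipment → 9.5% + 2.75% county = 12.25% → €2.583525
Tax on sports equipment: unrounded sum = €10.837575 → €10.84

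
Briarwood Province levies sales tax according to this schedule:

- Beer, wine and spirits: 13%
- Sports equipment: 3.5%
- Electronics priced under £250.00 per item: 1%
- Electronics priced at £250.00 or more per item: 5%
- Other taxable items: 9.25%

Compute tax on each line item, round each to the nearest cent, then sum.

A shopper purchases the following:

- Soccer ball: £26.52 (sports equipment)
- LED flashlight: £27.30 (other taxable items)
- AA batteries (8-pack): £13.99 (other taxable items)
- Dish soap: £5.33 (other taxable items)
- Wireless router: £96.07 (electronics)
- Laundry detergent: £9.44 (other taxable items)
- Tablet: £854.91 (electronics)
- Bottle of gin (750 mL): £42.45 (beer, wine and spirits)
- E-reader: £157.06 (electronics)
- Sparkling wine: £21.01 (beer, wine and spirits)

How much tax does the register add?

£59.64

Soccer ball £26.52: sports equipment → 3.5% → £0.93
LED flashlight £27.30: other taxable items → 9.25% → £2.53
AA batteries (8-pack) £13.99: other taxable items → 9.25% → £1.29
Dish soap £5.33: other taxable items → 9.25% → £0.49
Wireless router £96.07: electronics, under £250.00 → 1% → £0.96
Laundry detergent £9.44: other taxable items → 9.25% → £0.87
Tablet £854.91: electronics, £250.00 or more → 5% → £42.75
Bottle of gin (750 mL) £42.45: beer, wine and spirits → 13% → £5.52
E-reader £157.06: electronics, under £250.00 → 1% → £1.57
Sparkling wine £21.01: beer, wine and spirits → 13% → £2.73
Total tax = £0.93 + £2.53 + £1.29 + £0.49 + £0.96 + £0.87 + £42.75 + £5.52 + £1.57 + £2.73 = £59.64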